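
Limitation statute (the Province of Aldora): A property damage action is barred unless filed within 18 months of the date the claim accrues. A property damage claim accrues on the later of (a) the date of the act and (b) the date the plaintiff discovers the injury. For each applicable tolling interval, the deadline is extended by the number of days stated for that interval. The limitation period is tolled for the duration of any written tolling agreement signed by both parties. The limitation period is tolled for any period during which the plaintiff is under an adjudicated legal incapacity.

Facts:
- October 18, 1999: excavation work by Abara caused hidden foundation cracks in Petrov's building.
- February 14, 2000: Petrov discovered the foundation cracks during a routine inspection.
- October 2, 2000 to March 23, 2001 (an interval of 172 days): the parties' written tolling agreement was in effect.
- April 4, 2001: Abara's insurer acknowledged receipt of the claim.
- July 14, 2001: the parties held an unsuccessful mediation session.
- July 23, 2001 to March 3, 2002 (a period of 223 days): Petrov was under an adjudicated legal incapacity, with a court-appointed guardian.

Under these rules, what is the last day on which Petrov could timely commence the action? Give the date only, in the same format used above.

The claim accrued on February 14, 2000 — the later of the October 18, 1999 act and the February 14, 2000 discovery.
18 months from February 14, 2000 is August 14, 2001.
The written tolling agreement from October 2, 2000 to March 23, 2001 tolled the period for 172 days, extending the deadline to February 2, 2002.
The plaintiff's legal incapacity from July 23, 2001 to March 3, 2002 tolled the period for 223 days, extending the deadline to September 13, 2002.
None of the other events listed affects the running of the period under the stated rules.

September 13, 2002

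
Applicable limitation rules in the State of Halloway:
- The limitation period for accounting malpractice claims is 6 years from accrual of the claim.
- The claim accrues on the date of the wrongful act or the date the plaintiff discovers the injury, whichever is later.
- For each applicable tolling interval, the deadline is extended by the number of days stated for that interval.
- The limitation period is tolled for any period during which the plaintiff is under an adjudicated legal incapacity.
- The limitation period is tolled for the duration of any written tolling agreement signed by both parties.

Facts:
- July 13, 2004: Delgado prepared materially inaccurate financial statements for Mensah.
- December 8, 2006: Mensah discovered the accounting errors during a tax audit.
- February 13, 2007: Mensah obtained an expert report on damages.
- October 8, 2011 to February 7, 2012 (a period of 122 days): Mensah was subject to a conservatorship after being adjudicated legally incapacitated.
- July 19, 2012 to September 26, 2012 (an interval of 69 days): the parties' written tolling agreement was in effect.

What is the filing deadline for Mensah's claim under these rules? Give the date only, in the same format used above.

June 17, 2013

Taking the later of the act (July 13, 2004) and discovery (December 8, 2006), the claim accrued on December 8, 2006.
6 years from December 8, 2006 is December 8, 2012.
Because the plaintiff's legal incapacity ran from October 8, 2011 to February 7, 2012, the deadline is extended by 122 days to April 9, 2013.
Because the written tolling agreement ran from July 19, 2012 to September 26, 2012, the deadline is extended by 69 days to June 17, 2013.
Nothing else in the chronology tolls or restarts the period.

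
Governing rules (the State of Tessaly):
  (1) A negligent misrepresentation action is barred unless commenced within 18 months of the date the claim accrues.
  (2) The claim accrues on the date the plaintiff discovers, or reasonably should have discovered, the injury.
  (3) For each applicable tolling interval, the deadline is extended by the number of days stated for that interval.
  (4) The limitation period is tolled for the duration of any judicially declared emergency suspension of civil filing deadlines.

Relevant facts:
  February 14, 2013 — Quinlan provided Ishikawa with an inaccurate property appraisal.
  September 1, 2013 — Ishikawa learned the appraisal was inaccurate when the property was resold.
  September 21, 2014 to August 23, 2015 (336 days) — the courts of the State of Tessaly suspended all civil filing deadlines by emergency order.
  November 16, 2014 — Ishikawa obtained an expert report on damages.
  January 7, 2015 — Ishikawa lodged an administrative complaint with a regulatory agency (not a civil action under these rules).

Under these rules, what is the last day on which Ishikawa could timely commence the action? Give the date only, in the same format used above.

The claim did not accrue until Ishikawa discovered the injury on September 1, 2013; the February 14, 2013 act date does not start the clock under the stated rule.
18 months from September 1, 2013 is March 1, 2015.
The emergency suspension of filing deadlines from September 21, 2014 to August 23, 2015 tolled the period for 336 days, extending the deadline to January 31, 2016.
None of the other events listed affects the running of the period under the stated rules.

January 31, 2016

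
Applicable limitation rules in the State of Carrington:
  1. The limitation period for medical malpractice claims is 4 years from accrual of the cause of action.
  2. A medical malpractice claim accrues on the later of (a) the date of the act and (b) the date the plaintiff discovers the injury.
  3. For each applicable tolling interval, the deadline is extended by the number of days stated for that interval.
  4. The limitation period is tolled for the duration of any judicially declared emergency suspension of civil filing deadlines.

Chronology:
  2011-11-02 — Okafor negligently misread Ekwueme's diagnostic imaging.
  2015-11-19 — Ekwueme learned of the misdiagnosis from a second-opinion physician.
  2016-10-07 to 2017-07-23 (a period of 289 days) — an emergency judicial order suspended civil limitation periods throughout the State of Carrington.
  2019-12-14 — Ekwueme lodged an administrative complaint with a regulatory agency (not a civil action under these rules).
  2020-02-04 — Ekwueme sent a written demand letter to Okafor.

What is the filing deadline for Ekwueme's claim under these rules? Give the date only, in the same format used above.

2020-09-03

Because discovery on 2015-11-19 post-dates the 2011-11-02 act, accrual under the later-of rule falls on 2015-11-19.
The untolled deadline — 4 years after 2015-11-19 — is 2019-11-19.
Because the emergency suspension of filing deadlines ran from 2016-10-07 to 2017-07-23, the deadline is extended by 289 days to 2020-09-03.
None of the other events listed affects the running of the period under the stated rules.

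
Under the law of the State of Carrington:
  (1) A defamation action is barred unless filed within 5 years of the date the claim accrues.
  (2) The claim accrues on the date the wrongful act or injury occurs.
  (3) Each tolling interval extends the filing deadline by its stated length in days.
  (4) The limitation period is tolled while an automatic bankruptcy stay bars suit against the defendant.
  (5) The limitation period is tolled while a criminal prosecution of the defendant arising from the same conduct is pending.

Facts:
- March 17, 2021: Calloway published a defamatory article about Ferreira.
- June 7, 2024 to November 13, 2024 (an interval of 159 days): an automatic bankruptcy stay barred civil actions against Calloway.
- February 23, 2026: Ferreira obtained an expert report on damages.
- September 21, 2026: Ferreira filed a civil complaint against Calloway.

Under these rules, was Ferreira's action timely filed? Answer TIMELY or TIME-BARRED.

TIME-BARRED

The claim accrued on March 17, 2021, when the wrongful act occurred.
5 years from March 17, 2021 is March 17, 2026.
Because the automatic bankruptcy stay ran from June 7, 2024 to November 13, 2024, the deadline is extended by 159 days to August 23, 2026.
Nothing else in the chronology tolls or restarts the period.
Filing on September 21, 2026 missed the August 23, 2026 deadline — the action is time-barred.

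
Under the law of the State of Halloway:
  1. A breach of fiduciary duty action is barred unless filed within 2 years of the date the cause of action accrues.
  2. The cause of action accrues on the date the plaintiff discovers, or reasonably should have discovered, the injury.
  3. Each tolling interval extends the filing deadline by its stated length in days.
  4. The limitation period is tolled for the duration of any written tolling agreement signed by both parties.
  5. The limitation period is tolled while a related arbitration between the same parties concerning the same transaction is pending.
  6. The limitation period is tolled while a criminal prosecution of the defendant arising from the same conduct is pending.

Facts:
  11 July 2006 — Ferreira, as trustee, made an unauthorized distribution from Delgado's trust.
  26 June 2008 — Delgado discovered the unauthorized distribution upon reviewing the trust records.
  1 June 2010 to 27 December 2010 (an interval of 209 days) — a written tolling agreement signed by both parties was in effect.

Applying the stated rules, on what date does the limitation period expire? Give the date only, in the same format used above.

Accrual is tied to discovery, so the period began on 26 June 2008 rather than on 11 July 2006 when the act occurred.
The untolled deadline — 2 years after 26 June 2008 — is 26 June 2010.
Because the written tolling agreement ran from 1 June 2010 to 27 December 2010, the deadline is extended by 209 days to 21 January 2011.

21 January 2011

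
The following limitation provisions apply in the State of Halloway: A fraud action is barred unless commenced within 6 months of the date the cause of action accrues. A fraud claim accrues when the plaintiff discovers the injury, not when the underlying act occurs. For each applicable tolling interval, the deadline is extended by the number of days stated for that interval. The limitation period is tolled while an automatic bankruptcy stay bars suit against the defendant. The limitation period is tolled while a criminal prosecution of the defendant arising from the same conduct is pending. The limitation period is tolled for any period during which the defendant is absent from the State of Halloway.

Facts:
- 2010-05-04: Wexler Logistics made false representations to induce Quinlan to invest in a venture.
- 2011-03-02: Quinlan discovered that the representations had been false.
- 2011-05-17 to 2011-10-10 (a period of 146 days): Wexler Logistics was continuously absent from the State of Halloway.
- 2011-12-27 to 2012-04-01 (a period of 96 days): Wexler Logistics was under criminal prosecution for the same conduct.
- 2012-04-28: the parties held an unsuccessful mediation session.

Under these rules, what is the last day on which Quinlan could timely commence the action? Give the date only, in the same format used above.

Accrual is tied to discovery, so the period began on 2011-03-02 rather than on 2010-05-04 when the act occurred.
The untolled deadline — 6 months after 2011-03-02 — is 2011-09-02.
The period was tolled for 146 days by the defendant's absence from the jurisdiction (2011-05-17 to 2011-10-10), pushing the deadline to 2012-01-26.
Because the pending criminal prosecution ran from 2011-12-27 to 2012-04-01, the deadline is extended by 96 days to 2012-05-01.
None of the other events listed affects the running of the period under the stated rules.

2012-05-01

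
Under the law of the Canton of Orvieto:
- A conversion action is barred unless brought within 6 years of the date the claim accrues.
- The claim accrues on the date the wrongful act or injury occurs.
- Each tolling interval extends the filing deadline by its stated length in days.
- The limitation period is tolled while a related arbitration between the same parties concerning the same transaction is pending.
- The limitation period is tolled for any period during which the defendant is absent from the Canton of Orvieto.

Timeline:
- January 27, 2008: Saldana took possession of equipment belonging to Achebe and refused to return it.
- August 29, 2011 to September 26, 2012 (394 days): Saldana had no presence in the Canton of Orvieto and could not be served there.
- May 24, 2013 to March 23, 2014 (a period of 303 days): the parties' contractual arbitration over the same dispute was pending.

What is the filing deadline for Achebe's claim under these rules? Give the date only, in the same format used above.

December 25, 2015

The limitation period began to run on January 27, 2008.
6 years from January 27, 2008 is January 27, 2014.
The defendant's absence from the jurisdiction from August 29, 2011 to September 26, 2012 tolled the period for 394 days, extending the deadline to February 25, 2015.
The period was tolled for 303 days by the pending related arbitration (May 24, 2013 to March 23, 2014), pushing the deadline to December 25, 2015.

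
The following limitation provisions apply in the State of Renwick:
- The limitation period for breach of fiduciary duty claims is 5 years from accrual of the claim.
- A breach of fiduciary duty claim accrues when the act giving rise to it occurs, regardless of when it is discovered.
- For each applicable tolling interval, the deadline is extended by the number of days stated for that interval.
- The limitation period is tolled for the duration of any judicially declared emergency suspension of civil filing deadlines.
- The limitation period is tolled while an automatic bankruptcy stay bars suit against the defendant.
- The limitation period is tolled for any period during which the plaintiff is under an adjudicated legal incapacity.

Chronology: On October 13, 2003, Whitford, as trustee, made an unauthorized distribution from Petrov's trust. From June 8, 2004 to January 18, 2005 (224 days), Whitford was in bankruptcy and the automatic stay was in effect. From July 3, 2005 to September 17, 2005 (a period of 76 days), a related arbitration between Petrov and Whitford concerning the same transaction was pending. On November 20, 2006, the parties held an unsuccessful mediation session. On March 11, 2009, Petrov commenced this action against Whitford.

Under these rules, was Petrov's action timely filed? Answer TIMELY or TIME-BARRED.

The claim accrued on October 13, 2003, when the wrongful act occurred.
Adding the 5 years base period to October 13, 2003 gives a deadline of October 13, 2008, before any tolling.
The period was tolled for 224 days by the automatic bankruptcy stay (June 8, 2004 to January 18, 2005), pushing the deadline to May 25, 2009.
No stated provision tolls the period for a pending arbitration, so the interval from July 3, 2005 to September 17, 2005 has no effect on the deadline.
None of the other events listed affects the running of the period under the stated rules.
Filing on March 11, 2009 beat the May 25, 2009 deadline — the action is timely.

TIMELY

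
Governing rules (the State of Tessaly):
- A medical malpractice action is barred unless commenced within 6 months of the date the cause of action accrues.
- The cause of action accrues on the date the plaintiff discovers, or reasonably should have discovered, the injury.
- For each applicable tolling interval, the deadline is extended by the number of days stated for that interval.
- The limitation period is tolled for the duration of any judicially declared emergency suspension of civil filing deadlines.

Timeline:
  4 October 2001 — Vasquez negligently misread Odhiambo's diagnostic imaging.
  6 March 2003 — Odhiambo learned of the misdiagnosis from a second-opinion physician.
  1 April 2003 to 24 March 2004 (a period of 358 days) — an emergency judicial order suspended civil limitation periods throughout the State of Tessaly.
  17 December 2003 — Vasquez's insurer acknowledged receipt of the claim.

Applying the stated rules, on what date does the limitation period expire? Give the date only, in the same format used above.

29 August 2004

Accrual is tied to discovery, so the period began on 6 March 2003 rather than on 4 October 2001 when the act occurred.
The untolled deadline — 6 months after 6 March 2003 — is 6 September 2003.
The emergency suspension of filing deadlines from 1 April 2003 to 24 March 2004 tolled the period for 358 days, extending the deadline to 29 August 2004.
None of the other events listed affects the running of the period under the stated rules.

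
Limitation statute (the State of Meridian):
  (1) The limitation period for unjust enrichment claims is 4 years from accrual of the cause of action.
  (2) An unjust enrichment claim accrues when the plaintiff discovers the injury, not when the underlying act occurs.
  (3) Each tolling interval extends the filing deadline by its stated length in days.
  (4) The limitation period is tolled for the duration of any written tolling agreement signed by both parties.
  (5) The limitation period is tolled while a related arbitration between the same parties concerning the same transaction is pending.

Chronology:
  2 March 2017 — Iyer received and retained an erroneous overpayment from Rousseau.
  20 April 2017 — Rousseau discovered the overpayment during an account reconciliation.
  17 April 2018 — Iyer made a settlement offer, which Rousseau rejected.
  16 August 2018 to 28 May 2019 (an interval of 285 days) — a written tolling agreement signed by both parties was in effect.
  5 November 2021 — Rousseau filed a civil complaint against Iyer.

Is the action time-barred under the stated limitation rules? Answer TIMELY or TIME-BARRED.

Under the discovery rule, the claim accrued on 20 April 2017, when Rousseau discovered the injury — not on the 2 March 2017 date of the underlying act.
The untolled deadline — 4 years after 20 April 2017 — is 20 April 2021.
Because the written tolling agreement ran from 16 August 2018 to 28 May 2019, the deadline is extended by 285 days to 30 January 2022.
Nothing else in the chronology tolls or restarts the period.
Rousseau filed on 5 November 2021, before the 30 January 2022 deadline, so the action is timely.

TIMELY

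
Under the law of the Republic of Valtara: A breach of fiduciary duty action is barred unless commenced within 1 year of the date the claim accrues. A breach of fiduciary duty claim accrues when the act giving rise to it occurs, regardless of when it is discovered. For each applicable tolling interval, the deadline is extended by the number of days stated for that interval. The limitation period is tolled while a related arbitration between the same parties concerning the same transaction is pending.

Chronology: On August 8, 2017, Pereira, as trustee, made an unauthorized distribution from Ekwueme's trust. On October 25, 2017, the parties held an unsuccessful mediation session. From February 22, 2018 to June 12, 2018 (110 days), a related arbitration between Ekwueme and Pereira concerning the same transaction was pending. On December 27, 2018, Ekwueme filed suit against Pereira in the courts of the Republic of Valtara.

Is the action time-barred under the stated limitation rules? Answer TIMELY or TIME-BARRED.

The claim accrued on August 8, 2017, when the wrongful act occurred.
The untolled deadline — 1 year after August 8, 2017 — is August 8, 2018.
The period was tolled for 110 days by the pending related arbitration (February 22, 2018 to June 12, 2018), pushing the deadline to November 26, 2018.
The other events in the timeline have no effect on the limitation period under the stated rules.
Ekwueme filed on December 27, 2018, after the November 26, 2018 deadline, so the action is time-barred.

TIME-BARRED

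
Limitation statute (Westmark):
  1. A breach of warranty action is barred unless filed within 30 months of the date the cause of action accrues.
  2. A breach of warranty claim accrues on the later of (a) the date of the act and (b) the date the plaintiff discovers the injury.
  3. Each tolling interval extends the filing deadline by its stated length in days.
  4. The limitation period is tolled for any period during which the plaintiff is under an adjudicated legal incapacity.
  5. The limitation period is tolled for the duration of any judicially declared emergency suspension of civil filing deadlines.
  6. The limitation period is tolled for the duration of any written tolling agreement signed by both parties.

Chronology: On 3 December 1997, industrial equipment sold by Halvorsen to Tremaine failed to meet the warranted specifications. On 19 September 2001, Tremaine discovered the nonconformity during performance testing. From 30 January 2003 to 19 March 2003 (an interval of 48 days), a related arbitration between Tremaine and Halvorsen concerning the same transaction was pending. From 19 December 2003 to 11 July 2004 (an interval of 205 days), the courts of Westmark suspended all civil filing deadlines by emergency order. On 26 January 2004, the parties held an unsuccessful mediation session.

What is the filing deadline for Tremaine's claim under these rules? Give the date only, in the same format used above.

Because discovery on 19 September 2001 post-dates the 3 December 1997 act, accrual under the later-of rule falls on 19 September 2001.
30 months from 19 September 2001 is 19 March 2004.
The emergency suspension of filing deadlines from 19 December 2003 to 11 July 2004 tolled the period for 205 days, extending the deadline to 10 October 2004.
No stated provision tolls the period for a pending arbitration, so the interval from 30 January 2003 to 19 March 2003 has no effect on the deadline.
None of the other events listed affects the running of the period under the stated rules.

10 October 2004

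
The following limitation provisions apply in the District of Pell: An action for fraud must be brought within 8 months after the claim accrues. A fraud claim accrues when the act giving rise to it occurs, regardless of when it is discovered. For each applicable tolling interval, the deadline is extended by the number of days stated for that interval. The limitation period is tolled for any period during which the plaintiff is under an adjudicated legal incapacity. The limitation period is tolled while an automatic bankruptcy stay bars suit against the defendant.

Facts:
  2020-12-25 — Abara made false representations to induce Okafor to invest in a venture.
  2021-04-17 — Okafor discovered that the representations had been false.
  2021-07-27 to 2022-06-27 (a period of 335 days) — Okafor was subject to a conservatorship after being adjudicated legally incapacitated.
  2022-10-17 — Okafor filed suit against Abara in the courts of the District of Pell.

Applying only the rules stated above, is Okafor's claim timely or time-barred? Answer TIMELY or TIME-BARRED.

TIME-BARRED

Accrual is governed by the date of the act, so the period began to run on 2020-12-25; the later discovery on 2021-04-17 is irrelevant under the stated rule.
8 months from 2020-12-25 is 2021-08-25.
The period was tolled for 335 days by the plaintiff's legal incapacity (2021-07-27 to 2022-06-27), pushing the deadline to 2022-07-26.
Filing on 2022-10-17 missed the 2022-07-26 deadline — the action is time-barred.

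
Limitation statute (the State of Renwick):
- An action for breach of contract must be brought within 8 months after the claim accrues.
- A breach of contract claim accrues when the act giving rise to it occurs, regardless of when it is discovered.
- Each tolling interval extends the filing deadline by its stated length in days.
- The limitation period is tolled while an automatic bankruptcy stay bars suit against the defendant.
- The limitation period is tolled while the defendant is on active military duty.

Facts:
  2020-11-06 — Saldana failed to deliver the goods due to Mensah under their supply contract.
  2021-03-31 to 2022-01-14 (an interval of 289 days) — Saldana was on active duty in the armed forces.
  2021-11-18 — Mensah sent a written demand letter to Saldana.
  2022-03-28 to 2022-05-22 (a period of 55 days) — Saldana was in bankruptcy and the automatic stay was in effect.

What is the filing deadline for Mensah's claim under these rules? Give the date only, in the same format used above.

2022-06-15

The claim accrued on 2020-11-06, when the wrongful act occurred.
The untolled deadline — 8 months after 2020-11-06 — is 2021-07-06.
The defendant's active military service from 2021-03-31 to 2022-01-14 tolled the period for 289 days, extending the deadline to 2022-04-21.
The automatic bankruptcy stay from 2022-03-28 to 2022-05-22 tolled the period for 55 days, extending the deadline to 2022-06-15.
None of the other events listed affects the running of the period under the stated rules.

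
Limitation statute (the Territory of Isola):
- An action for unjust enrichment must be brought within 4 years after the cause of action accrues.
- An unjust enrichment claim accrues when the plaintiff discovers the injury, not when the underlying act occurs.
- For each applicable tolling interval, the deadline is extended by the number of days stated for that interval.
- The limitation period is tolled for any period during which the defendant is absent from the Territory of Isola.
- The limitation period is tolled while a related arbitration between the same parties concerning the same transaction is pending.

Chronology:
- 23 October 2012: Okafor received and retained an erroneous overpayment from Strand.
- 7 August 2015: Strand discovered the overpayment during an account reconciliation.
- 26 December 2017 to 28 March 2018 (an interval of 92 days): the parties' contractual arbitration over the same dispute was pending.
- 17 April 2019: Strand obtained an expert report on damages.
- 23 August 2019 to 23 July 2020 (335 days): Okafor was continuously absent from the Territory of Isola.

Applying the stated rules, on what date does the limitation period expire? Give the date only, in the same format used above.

Accrual is tied to discovery, so the period began on 7 August 2015 rather than on 23 October 2012 when the act occurred.
Adding the 4 years base period to 7 August 2015 gives a deadline of 7 August 2019, before any tolling.
The pending related arbitration from 26 December 2017 to 28 March 2018 tolled the period for 92 days, extending the deadline to 7 November 2019.
The period was tolled for 335 days by the defendant's absence from the jurisdiction (23 August 2019 to 23 July 2020), pushing the deadline to 7 October 2020.
Nothing else in the chronology tolls or restarts the period.

7 October 2020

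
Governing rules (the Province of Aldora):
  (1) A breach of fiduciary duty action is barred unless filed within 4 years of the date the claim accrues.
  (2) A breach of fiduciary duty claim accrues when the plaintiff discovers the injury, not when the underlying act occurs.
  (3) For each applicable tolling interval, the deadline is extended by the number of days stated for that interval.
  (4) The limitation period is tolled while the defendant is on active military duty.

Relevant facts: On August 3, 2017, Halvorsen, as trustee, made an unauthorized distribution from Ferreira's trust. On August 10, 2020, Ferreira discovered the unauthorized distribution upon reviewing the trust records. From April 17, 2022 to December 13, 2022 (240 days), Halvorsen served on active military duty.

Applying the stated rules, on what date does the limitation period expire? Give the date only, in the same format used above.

April 7, 2025

Accrual is tied to discovery, so the period began on August 10, 2020 rather than on August 3, 2017 when the act occurred.
4 years from August 10, 2020 is August 10, 2024.
The period was tolled for 240 days by the defendant's active military service (April 17, 2022 to December 13, 2022), pushing the deadline to April 7, 2025.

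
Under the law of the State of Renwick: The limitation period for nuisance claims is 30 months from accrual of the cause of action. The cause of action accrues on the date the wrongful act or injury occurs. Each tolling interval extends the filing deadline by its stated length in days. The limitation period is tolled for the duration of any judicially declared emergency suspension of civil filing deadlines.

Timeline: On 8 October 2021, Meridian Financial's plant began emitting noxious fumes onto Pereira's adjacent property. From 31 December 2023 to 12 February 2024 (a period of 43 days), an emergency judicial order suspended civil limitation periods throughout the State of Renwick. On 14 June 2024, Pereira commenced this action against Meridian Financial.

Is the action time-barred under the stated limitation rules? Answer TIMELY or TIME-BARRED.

TIME-BARRED

The claim accrued on 8 October 2021, when the wrongful act occurred.
30 months from 8 October 2021 is 8 April 2024.
Because the emergency suspension of filing deadlines ran from 31 December 2023 to 12 February 2024, the deadline is extended by 43 days to 21 May 2024.
The 14 June 2024 filing falls after the 21 May 2024 deadline; the claim is time-barred.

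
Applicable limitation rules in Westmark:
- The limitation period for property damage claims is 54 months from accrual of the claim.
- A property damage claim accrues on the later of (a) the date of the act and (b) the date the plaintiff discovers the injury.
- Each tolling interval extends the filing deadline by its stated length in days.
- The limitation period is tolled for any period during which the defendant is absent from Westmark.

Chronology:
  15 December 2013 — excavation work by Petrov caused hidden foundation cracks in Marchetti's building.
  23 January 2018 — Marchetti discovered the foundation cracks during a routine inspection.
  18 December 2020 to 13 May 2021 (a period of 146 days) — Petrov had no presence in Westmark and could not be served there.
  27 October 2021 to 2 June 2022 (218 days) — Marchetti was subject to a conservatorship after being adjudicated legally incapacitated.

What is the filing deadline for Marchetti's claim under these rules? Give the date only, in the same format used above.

Taking the later of the act (15 December 2013) and discovery (23 January 2018), the claim accrued on 23 January 2018.
Adding the 54 months base period to 23 January 2018 gives a deadline of 23 July 2022, before any tolling.
Because the defendant's absence from the jurisdiction ran from 18 December 2020 to 13 May 2021, the deadline is extended by 146 days to 16 December 2022.
Although the plaintiff's incapacity ran from 27 October 2021 to 2 June 2022, the stated rules do not make that a tolling event, so it is disregarded.

16 December 2022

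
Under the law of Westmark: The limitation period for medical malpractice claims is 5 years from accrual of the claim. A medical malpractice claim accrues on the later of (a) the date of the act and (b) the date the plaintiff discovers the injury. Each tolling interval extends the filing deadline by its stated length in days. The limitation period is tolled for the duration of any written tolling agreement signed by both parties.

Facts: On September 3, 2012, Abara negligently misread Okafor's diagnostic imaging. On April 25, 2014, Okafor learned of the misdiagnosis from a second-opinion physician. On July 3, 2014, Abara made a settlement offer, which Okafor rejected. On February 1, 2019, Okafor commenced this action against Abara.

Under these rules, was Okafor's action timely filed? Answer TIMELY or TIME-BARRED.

Because discovery on April 25, 2014 post-dates the September 3, 2012 act, accrual under the later-of rule falls on April 25, 2014.
The untolled deadline — 5 years after April 25, 2014 — is April 25, 2019.
Nothing else in the chronology tolls or restarts the period.
Filing on February 1, 2019 beat the April 25, 2019 deadline — the action is timely.

TIMELY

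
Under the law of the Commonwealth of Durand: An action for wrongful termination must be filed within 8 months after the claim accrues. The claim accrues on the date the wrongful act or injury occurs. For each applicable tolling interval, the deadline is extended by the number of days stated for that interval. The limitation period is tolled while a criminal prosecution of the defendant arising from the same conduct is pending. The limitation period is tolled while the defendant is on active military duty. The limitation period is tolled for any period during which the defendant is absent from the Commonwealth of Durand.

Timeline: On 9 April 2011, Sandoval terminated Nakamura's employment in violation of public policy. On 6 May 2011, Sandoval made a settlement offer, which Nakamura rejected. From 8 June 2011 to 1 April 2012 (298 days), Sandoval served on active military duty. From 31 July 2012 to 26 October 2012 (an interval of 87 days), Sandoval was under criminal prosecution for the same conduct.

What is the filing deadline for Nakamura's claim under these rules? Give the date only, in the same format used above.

The claim accrued on 9 April 2011, when the wrongful act occurred.
The untolled deadline — 8 months after 9 April 2011 — is 9 December 2011.
Because the defendant's active military service ran from 8 June 2011 to 1 April 2012, the deadline is extended by 298 days to 2 October 2012.
Because the pending criminal prosecution ran from 31 July 2012 to 26 October 2012, the deadline is extended by 87 days to 28 December 2012.
None of the other events listed affects the running of the period under the stated rules.

28 December 2012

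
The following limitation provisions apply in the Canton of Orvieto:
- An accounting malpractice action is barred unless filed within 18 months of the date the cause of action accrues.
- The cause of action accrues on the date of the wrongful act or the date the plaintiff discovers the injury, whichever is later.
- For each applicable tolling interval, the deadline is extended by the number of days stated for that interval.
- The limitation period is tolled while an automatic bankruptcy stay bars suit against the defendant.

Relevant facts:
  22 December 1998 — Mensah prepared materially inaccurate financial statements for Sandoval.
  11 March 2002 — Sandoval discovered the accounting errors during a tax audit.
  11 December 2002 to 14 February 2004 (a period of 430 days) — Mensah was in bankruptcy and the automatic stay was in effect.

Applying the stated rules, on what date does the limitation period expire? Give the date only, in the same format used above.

14 November 2004

The claim accrued on 11 March 2002 — the later of the 22 December 1998 act and the 11 March 2002 discovery.
Adding the 18 months base period to 11 March 2002 gives a deadline of 11 September 2003, before any tolling.
Because the automatic bankruptcy stay ran from 11 December 2002 to 14 February 2004, the deadline is extended by 430 days to 14 November 2004.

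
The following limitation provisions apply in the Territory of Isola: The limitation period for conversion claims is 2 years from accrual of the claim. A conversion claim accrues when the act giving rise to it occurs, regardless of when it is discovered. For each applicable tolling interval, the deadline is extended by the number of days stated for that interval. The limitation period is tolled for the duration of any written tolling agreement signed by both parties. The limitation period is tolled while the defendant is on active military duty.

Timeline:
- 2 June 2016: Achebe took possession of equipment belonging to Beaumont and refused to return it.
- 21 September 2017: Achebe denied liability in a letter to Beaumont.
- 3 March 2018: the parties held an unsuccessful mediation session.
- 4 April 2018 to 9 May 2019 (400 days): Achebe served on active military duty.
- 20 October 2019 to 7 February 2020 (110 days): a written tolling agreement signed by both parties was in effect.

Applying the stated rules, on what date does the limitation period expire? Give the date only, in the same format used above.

The claim accrued on 2 June 2016, when the wrongful act occurred.
Adding the 2 years base period to 2 June 2016 gives a deadline of 2 June 2018, before any tolling.
The defendant's active military service from 4 April 2018 to 9 May 2019 tolled the period for 400 days, extending the deadline to 7 July 2019.
The written tolling agreement from 20 October 2019 to 7 February 2020 began after the period had already run on 7 July 2019, so it has no tolling effect.
None of the other events listed affects the running of the period under the stated rules.

7 July 2019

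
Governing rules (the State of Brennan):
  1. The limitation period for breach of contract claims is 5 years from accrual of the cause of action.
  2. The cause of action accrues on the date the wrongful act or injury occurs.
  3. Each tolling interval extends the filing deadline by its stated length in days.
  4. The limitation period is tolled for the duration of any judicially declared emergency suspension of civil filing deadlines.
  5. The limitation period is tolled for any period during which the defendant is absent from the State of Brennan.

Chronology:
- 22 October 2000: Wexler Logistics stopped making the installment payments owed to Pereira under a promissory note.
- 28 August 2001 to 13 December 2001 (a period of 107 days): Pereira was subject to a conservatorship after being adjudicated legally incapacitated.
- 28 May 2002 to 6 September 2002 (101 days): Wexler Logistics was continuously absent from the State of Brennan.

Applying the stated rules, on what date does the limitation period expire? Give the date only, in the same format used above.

31 January 2006

The limitation period began to run on 22 October 2000.
Adding the 5 years base period to 22 October 2000 gives a deadline of 22 October 2005, before any tolling.
The period was tolled for 101 days by the defendant's absence from the jurisdiction (28 May 2002 to 6 September 2002), pushing the deadline to 31 January 2006.
Although the plaintiff's incapacity ran from 28 August 2001 to 13 December 2001, the stated rules do not make that a tolling event, so it is disregarded.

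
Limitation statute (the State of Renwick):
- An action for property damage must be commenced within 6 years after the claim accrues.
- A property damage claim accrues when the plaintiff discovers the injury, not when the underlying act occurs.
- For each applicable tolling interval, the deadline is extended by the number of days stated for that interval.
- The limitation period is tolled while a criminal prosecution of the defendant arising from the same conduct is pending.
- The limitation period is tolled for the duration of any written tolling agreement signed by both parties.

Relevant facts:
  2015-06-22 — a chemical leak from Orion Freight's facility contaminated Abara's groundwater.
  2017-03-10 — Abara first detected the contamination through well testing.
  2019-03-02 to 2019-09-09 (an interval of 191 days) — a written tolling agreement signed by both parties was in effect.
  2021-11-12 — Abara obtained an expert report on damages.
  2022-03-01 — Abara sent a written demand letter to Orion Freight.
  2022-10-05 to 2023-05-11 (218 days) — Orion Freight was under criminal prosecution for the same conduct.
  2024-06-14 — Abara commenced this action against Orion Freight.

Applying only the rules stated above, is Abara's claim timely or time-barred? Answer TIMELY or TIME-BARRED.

TIME-BARRED

Accrual is tied to discovery, so the period began on 2017-03-10 rather than on 2015-06-22 when the act occurred.
The untolled deadline — 6 years after 2017-03-10 — is 2023-03-10.
The written tolling agreement from 2019-03-02 to 2019-09-09 tolled the period for 191 days, extending the deadline to 2023-09-17.
The pending criminal prosecution from 2022-10-05 to 2023-05-11 tolled the period for 218 days, extending the deadline to 2024-04-22.
None of the other events listed affects the running of the period under the stated rules.
Filing on 2024-06-14 missed the 2024-04-22 deadline — the action is time-barred.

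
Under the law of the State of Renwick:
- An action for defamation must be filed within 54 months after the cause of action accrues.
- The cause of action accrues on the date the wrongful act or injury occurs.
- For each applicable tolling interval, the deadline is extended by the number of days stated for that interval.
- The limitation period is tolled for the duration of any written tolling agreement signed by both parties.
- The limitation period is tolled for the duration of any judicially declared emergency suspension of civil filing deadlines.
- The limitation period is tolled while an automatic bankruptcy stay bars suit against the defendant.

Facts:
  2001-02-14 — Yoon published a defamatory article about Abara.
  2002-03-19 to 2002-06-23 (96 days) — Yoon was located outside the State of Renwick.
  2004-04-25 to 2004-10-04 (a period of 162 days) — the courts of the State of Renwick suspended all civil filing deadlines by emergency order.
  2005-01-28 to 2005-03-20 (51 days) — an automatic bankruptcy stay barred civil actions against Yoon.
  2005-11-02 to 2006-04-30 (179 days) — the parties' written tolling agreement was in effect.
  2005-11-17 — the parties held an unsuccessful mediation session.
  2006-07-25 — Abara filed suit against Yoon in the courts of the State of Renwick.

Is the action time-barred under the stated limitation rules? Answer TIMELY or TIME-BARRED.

The claim accrued on 2001-02-14, when the wrongful act occurred.
Adding the 54 months base period to 2001-02-14 gives a deadline of 2005-08-14, before any tolling.
The emergency suspension of filing deadlines from 2004-04-25 to 2004-10-04 tolled the period for 162 days, extending the deadline to 2006-01-23.
Because the automatic bankruptcy stay ran from 2005-01-28 to 2005-03-20, the deadline is extended by 51 days to 2006-03-15.
Because the written tolling agreement ran from 2005-11-02 to 2006-04-30, the deadline is extended by 179 days to 2006-09-10.
Although the defendant's absence ran from 2002-03-19 to 2002-06-23, the stated rules do not make that a tolling event, so it is disregarded.
Nothing else in the chronology tolls or restarts the period.
The 2006-07-25 filing precedes the 2006-09-10 deadline; the claim is timely.

TIMELY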